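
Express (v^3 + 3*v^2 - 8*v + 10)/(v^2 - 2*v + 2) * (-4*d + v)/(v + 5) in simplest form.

-4*d + v

Factor: v^3 + 3*v^2 - 8*v + 10 = (v + 5)*(v^2 - 2*v + 2)
Cancel the common factors (v^2 - 2*v + 2), (v + 5).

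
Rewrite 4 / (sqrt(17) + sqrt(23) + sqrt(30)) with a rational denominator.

(-sqrt(11730) + 5*sqrt(30) + 12*sqrt(23) + 18*sqrt(17))/183

Group as (sqrt(17) + sqrt(23)) + sqrt(30); multiply by (sqrt(17) + sqrt(23)) - sqrt(30), then rationalise the remaining surd.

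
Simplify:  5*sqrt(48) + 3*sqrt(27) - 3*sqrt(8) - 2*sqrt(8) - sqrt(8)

5*sqrt(48) = 20*sqrt(3); 3*sqrt(27) = 9*sqrt(3); 3*sqrt(8) = 6*sqrt(2); 2*sqrt(8) = 4*sqrt(2); sqrt(8) = 2*sqrt(2)

-12*sqrt(2) + 29*sqrt(3)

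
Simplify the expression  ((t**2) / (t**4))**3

Inside the bracket: (t**-2)
Raise to the power 3: (t**-6)

t**(-6)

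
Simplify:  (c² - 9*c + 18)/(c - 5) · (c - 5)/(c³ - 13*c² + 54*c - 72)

1/(c - 4)

Factor: c² - 9*c + 18 = (c - 3)·(c - 6);  c³ - 13*c² + 54*c - 72 = (c - 3)·(c - 4)·(c - 6)
Cancel the common factors (c - 3), (c - 6), (c - 5).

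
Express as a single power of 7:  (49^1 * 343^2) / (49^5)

7^(-2)

49^1 = 7^2; 343^2 = 7^6; 49^5 = 7^10
Combine exponents: 7^(-2)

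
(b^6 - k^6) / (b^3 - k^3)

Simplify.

Difference of sixth powers: factor out (b^3 - k^3).

b^3 + k^3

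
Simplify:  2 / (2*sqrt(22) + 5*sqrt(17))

(-4*sqrt(22) + 10*sqrt(17))/337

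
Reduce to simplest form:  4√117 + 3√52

4√117 = 12*√13; 3√52 = 6*√13
Combine: (12 + 6)·√13 = 18*√13

18*√13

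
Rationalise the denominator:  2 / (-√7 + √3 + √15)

(-22*√7 - 10*√15 + 38*√3 + 12*√35)/59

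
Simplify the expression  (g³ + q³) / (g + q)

g² - g*q + q²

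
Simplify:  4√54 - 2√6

10*√6

4√54 = 12*√6; 2√6 = 2*√6
Combine: (12 - 2)·√6 = 10*√6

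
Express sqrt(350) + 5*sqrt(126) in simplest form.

20*sqrt(14)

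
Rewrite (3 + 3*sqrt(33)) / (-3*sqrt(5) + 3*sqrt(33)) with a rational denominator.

Multiply numerator and denominator by 3*sqrt(5) + 3*sqrt(33).
Denominator becomes 252; numerator becomes 9*sqrt(5) + 9*sqrt(33) + 9*sqrt(165) + 297.

(sqrt(5) + sqrt(33) + sqrt(165) + 33)/28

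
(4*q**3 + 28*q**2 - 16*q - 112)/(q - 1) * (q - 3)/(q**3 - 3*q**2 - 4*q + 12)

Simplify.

(4*q + 28)/(q - 1)

Factor: 4*q**3 + 28*q**2 - 16*q - 112 = 4*(q - 2)*(q + 2)*(q + 7);  q**3 - 3*q**2 - 4*q + 12 = (q + 2)*(q - 2)*(q - 3)
Cancel the common factors (q - 3), (q - 2), (q + 2).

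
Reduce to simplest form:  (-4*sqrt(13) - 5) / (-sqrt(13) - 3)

Multiply numerator and denominator by -3 + sqrt(13).
Denominator becomes -4; numerator becomes -37 + 7*sqrt(13).

(-7*sqrt(13) + 37)/4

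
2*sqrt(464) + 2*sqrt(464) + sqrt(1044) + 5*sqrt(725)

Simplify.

2*sqrt(464) = 8*sqrt(29); 2*sqrt(464) = 8*sqrt(29); sqrt(1044) = 6*sqrt(29); 5*sqrt(725) = 25*sqrt(29)
Combine: (8 + 8 + 6 + 25)·sqrt(29) = 47*sqrt(29)

47*sqrt(29)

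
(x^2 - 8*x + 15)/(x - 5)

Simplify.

Factor: x^2 - 8*x + 15 = (x - 3)*(x - 5)
Cancel the common factor (x - 5).

x - 3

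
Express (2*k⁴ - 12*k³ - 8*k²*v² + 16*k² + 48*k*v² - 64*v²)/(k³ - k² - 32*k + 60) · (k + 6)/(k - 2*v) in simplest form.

(2*k² + 4*k*v - 8*k - 16*v)/(k - 5)

Factor: 2*k⁴ - 12*k³ - 8*k²*v² + 16*k² + 48*k*v² - 64*v² = 2·(k + 2*v)·(k - 2*v)·(k - 2)·(k - 4);  k³ - k² - 32*k + 60 = (k - 2)·(k - 5)·(k + 6)
Cancel the common factors (k + 6), (k - 2*v), (k - 2).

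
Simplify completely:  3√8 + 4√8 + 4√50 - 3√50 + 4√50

3√8 = 6*√2; 4√8 = 8*√2; 4√50 = 20*√2; 3√50 = 15*√2; 4√50 = 20*√2
Combine: (6 + 8 + 20 - 15 + 20)·√2 = 39*√2

39*√2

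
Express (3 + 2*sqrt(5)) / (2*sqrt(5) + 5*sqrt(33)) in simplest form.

(-20 - 6*sqrt(5) + 15*sqrt(33) + 10*sqrt(165))/805

Multiply numerator and denominator by -5*sqrt(33) + 2*sqrt(5).
Denominator becomes -805; numerator becomes -10*sqrt(165) - 15*sqrt(33) + 6*sqrt(5) + 20.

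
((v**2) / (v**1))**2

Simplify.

Inside the bracket: v**1
Raise to the power 2: v**2

v**2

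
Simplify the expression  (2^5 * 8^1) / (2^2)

2^6

2^5 = 2^5; 8^1 = 2^3; 2^2 = 2^2
Combine exponents: 2^6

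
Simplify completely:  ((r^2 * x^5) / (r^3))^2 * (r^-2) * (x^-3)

x^7/r^4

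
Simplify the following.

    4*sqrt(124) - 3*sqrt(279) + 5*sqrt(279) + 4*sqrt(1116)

4*sqrt(124) = 8*sqrt(31); 3*sqrt(279) = 9*sqrt(31); 5*sqrt(279) = 15*sqrt(31); 4*sqrt(1116) = 24*sqrt(31)
Combine: (8 - 9 + 15 + 24)·sqrt(31) = 38*sqrt(31)

38*sqrt(31)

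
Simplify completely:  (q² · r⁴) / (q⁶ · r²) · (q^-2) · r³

r⁵/q⁶

Quotient: (q^-4) · r²
Multiply by (q^-2) · r³: add exponents.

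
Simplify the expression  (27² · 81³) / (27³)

27² = 3^6; 81³ = 3^12; 27³ = 3^9
Combine exponents: 3^9

3^9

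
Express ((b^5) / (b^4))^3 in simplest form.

Inside the bracket: b^1
Raise to the power 3: b^3

b^3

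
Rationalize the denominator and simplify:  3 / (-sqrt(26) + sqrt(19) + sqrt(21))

Group as (sqrt(19) + sqrt(21)) - sqrt(26); multiply by (sqrt(19) + sqrt(21)) + sqrt(26), then rationalise the remaining surd.

(-21*sqrt(26) + 36*sqrt(21) + 42*sqrt(19) + 3*sqrt(10374))/700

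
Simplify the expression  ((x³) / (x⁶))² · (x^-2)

Inside the bracket: (x^-3)
Raise to the power 2: (x^-6)
Multiply by (x^-2): add exponents.

x^(-8)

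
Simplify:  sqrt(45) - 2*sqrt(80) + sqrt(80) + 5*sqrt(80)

19*sqrt(5)

sqrt(45) = 3*sqrt(5); 2*sqrt(80) = 8*sqrt(5); sqrt(80) = 4*sqrt(5); 5*sqrt(80) = 20*sqrt(5)
Combine: (3 - 8 + 4 + 20)·sqrt(5) = 19*sqrt(5)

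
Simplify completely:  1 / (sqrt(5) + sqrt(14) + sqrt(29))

Group as (sqrt(5) + sqrt(14)) + sqrt(29); multiply by (sqrt(5) + sqrt(14)) - sqrt(29), then rationalise the remaining surd.

(-sqrt(2030) - 5*sqrt(29) + 10*sqrt(14) + 19*sqrt(5))/90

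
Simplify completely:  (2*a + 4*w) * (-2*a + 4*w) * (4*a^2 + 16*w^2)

((4*w)+(2*a))((4*w)-(2*a)) = -4*a^2 + 16*w^2; continue pairing.

-16*a^4 + 256*w^4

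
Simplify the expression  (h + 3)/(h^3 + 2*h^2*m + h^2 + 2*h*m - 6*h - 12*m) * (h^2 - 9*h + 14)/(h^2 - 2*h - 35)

1/(h^2 + 2*h*m + 5*h + 10*m)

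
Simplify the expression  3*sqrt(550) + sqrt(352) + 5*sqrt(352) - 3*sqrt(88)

33*sqrt(22)

3*sqrt(550) = 15*sqrt(22); sqrt(352) = 4*sqrt(22); 5*sqrt(352) = 20*sqrt(22); 3*sqrt(88) = 6*sqrt(22)
Combine: (15 + 4 + 20 - 6)·sqrt(22) = 33*sqrt(22)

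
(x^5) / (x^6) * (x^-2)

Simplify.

Quotient: (x^-1)
Multiply by (x^-2): add exponents.

x^(-3)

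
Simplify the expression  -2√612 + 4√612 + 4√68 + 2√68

24*√17

2√612 = 12*√17; 4√612 = 24*√17; 4√68 = 8*√17; 2√68 = 4*√17
Combine: (-12 + 24 + 8 + 4)·√17 = 24*√17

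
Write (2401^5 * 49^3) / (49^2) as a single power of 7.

7^22

2401^5 = 7^20; 49^3 = 7^6; 49^2 = 7^4
Combine exponents: 7^22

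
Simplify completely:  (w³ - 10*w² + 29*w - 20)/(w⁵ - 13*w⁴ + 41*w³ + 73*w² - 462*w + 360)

Factor: w³ - 10*w² + 29*w - 20 = (w - 4)·(w - 5)·(w - 1);  w⁵ - 13*w⁴ + 41*w³ + 73*w² - 462*w + 360 = (w - 5)·(w - 1)·(w - 4)·(w - 6)·(w + 3)
Cancel the common factors (w - 1), (w - 4), (w - 5).

1/(w² - 3*w - 18)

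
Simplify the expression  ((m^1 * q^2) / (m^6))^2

Inside the bracket: (m^-5) * q^2
Raise to the power 2: (m^-10) * q^4

q^4/m^10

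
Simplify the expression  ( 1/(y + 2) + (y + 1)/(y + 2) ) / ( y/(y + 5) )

(y + 5)/y

Numerator: 1/(y + 2) + (y + 1)/(y + 2) = 1
Denominator: y/(y + 5) = y/(y + 5)
Divide: (1) · ((y + 5)/y) = (y + 5)/y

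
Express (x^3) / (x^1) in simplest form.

x^2

Quotient: x^2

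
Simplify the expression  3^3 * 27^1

3^3 = 3^3; 27^1 = 3^3
Combine exponents: 3^6

3^6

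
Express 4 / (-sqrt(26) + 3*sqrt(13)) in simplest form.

Multiply numerator and denominator by sqrt(26) + 3*sqrt(13).
Denominator becomes 91; numerator becomes 4*sqrt(26) + 12*sqrt(13).

(4*sqrt(26) + 12*sqrt(13))/91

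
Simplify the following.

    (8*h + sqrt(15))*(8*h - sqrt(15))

64*h^2 - 15

(8*h)^2 - (sqrt(15))^2 = 64*h^2 - 15.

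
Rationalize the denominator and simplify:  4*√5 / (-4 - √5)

Multiply numerator and denominator by -4 + √5.
Denominator becomes 11; numerator becomes -16*√5 + 20.

(-16*√5 + 20)/11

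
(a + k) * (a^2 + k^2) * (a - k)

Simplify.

Pair the conjugate factors: (a+k)(a-k) = a^2 - k^2, then repeat with the next factor.

a^4 - k^4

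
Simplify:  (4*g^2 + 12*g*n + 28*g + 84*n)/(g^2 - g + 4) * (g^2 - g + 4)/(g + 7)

Factor: 4*g^2 + 12*g*n + 28*g + 84*n = 4*(g + 7)*(g + 3*n)
Cancel the common factors (g^2 - g + 4), (g + 7).

4*g + 12*n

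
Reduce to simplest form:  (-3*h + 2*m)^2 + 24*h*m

(3*h + 2*m)^2

After expansion: 9*h^2 + 12*h*m + 4*m^2 — a perfect-square trinomial.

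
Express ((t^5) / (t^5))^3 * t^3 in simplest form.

Inside the bracket: 1
Raise to the power 3: 1
Multiply by t^3: add exponents.

t^3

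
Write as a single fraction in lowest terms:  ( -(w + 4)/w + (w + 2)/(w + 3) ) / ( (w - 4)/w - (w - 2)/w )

Numerator: -(w + 4)/w + (w + 2)/(w + 3) = (-5*w - 12)/(w^2 + 3*w)
Denominator: (w - 4)/w - (w - 2)/w = -2/w
Divide: ((-5*w - 12)/(w^2 + 3*w)) · (-w/2) = (5*w + 12)/(2*w + 6)

(5*w + 12)/(2*w + 6)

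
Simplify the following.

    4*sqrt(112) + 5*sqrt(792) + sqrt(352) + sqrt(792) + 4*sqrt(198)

16*sqrt(7) + 52*sqrt(22)

4*sqrt(112) = 16*sqrt(7); 5*sqrt(792) = 30*sqrt(22); sqrt(352) = 4*sqrt(22); sqrt(792) = 6*sqrt(22); 4*sqrt(198) = 12*sqrt(22)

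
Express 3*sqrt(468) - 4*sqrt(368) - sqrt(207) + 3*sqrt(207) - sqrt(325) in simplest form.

3*sqrt(468) = 18*sqrt(13); 4*sqrt(368) = 16*sqrt(23); sqrt(207) = 3*sqrt(23); 3*sqrt(207) = 9*sqrt(23); sqrt(325) = 5*sqrt(13)

-10*sqrt(23) + 13*sqrt(13)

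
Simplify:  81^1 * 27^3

3^13

81^1 = 3^4; 27^3 = 3^9
Combine exponents: 3^13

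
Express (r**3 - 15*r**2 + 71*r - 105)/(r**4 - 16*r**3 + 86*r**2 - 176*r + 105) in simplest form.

Factor: r**3 - 15*r**2 + 71*r - 105 = (r - 7)*(r - 3)*(r - 5);  r**4 - 16*r**3 + 86*r**2 - 176*r + 105 = (r - 7)*(r - 3)*(r - 5)*(r - 1)
Cancel the common factors (r - 3), (r - 7), (r - 5).

1/(r - 1)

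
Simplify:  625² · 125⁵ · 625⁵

625² = 5^8; 125⁵ = 5^15; 625⁵ = 5^20
Combine exponents: 5^43

5^43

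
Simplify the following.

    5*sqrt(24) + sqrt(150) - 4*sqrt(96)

-sqrt(6)

5*sqrt(24) = 10*sqrt(6); sqrt(150) = 5*sqrt(6); 4*sqrt(96) = 16*sqrt(6)
Combine: (10 + 5 - 16)·sqrt(6) = -sqrt(6)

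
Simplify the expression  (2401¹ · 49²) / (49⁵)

2401¹ = 7^4; 49² = 7^4; 49⁵ = 7^10
Combine exponents: 7^(-2)

7^(-2)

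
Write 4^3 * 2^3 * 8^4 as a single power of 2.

4^3 = 2^6; 2^3 = 2^3; 8^4 = 2^12
Combine exponents: 2^21

2^21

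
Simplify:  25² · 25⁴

25² = 5^4; 25⁴ = 5^8
Combine exponents: 5^12

5^12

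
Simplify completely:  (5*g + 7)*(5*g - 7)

25*g^2 - 49

Difference of squares with P = 5*g, Q = 7.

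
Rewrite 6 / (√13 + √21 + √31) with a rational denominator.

(-4*√8463 + 6*√31 + 46*√21 + 78*√13)/361

Group as (√21 + √31) + √13; multiply by (√21 + √31) - √13, then rationalise the remaining surd.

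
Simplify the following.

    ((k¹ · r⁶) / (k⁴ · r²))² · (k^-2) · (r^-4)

Inside the bracket: (k^-3) · r⁴
Raise to the power 2: (k^-6) · r⁸
Multiply by (k^-2) · (r^-4): add exponents.

r⁴/k⁸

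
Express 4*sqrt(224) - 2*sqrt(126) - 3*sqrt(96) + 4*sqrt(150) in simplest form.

8*sqrt(6) + 10*sqrt(14)

4*sqrt(224) = 16*sqrt(14); 2*sqrt(126) = 6*sqrt(14); 3*sqrt(96) = 12*sqrt(6); 4*sqrt(150) = 20*sqrt(6)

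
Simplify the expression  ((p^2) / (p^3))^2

p^(-2)

Inside the bracket: (p^-1)
Raise to the power 2: (p^-2)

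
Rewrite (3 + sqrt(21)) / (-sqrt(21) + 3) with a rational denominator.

Multiply numerator and denominator by 3 + sqrt(21).
Denominator becomes -12; numerator becomes 6*sqrt(21) + 30.

-(3 + sqrt(21))^2/12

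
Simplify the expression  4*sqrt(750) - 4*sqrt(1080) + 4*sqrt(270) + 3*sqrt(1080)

26*sqrt(30)

4*sqrt(750) = 20*sqrt(30); 4*sqrt(1080) = 24*sqrt(30); 4*sqrt(270) = 12*sqrt(30); 3*sqrt(1080) = 18*sqrt(30)
Combine: (20 - 24 + 12 + 18)·sqrt(30) = 26*sqrt(30)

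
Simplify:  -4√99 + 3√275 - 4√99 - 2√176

4√99 = 12*√11; 3√275 = 15*√11; 4√99 = 12*√11; 2√176 = 8*√11
Combine: (-12 + 15 - 12 - 8)·√11 = -17*√11

-17*√11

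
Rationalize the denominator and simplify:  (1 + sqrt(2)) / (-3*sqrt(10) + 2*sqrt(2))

(-6*sqrt(5) - 3*sqrt(10) - 4 - 2*sqrt(2))/82

Multiply numerator and denominator by 2*sqrt(2) + 3*sqrt(10).
Denominator becomes -82; numerator becomes 2*sqrt(2) + 4 + 3*sqrt(10) + 6*sqrt(5).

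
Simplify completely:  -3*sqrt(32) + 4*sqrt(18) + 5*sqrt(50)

3*sqrt(32) = 12*sqrt(2); 4*sqrt(18) = 12*sqrt(2); 5*sqrt(50) = 25*sqrt(2)
Combine: (-12 + 12 + 25)·sqrt(2) = 25*sqrt(2)

25*sqrt(2)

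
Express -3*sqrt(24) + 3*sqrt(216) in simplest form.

3*sqrt(24) = 6*sqrt(6); 3*sqrt(216) = 18*sqrt(6)
Combine: (-6 + 18)·sqrt(6) = 12*sqrt(6)

12*sqrt(6)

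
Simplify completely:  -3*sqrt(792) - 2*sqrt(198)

-24*sqrt(22)

3*sqrt(792) = 18*sqrt(22); 2*sqrt(198) = 6*sqrt(22)
Combine: (-18 - 6)·sqrt(22) = -24*sqrt(22)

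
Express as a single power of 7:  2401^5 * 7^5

7^25

2401^5 = 7^20; 7^5 = 7^5
Combine exponents: 7^25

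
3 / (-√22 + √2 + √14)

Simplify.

Group as (√2 + √14) - √22; multiply by (√2 + √14) + √22, then rationalise the remaining surd.

(9*√22 + 15*√14 + 51*√2 + 6*√154)/38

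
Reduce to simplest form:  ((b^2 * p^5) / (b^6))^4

p^20/b^16

Inside the bracket: (b^-4) * p^5
Raise to the power 4: (b^-16) * p^20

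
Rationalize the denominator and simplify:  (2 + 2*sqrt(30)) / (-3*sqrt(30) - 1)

Multiply numerator and denominator by -1 + 3*sqrt(30).
Denominator becomes -269; numerator becomes 4*sqrt(30) + 178.

(-178 - 4*sqrt(30))/269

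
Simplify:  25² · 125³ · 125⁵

5^28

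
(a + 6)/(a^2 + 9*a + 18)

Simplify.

1/(a + 3)

Factor: a^2 + 9*a + 18 = (a + 6)*(a + 3)
Cancel the common factor (a + 6).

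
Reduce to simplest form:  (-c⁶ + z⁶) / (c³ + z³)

-c³ + z³

Factor z^6 - c^6 and cancel (c³ + z³).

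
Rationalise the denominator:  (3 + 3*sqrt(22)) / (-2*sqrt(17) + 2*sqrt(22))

(3*sqrt(17) + 3*sqrt(22) + 3*sqrt(374) + 66)/10

Multiply numerator and denominator by 2*sqrt(17) + 2*sqrt(22).
Denominator becomes 20; numerator becomes 6*sqrt(17) + 6*sqrt(22) + 6*sqrt(374) + 132.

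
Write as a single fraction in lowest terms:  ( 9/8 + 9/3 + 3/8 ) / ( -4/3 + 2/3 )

-27/4

Numerator: 9/8 + 9/3 + 3/8 = 9/2
Denominator: -4/3 + 2/3 = -2/3
Divide: (9/2) · (-3/2) = -27/4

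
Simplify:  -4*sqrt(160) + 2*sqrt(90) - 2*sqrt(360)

-22*sqrt(10)

4*sqrt(160) = 16*sqrt(10); 2*sqrt(90) = 6*sqrt(10); 2*sqrt(360) = 12*sqrt(10)
Combine: (-16 + 6 - 12)·sqrt(10) = -22*sqrt(10)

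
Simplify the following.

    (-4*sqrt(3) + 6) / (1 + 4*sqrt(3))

Multiply numerator and denominator by -4*sqrt(3) + 1.
Denominator becomes -47; numerator becomes -28*sqrt(3) + 54.

(-54 + 28*sqrt(3))/47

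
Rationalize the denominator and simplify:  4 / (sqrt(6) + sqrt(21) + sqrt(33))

Group as (sqrt(6) + sqrt(33)) + sqrt(21); multiply by (sqrt(6) + sqrt(33)) - sqrt(21), then rationalise the remaining surd.

(-2*sqrt(462) - 2*sqrt(33) + 6*sqrt(21) + 16*sqrt(6))/39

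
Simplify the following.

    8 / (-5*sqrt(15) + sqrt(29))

(-20*sqrt(15) - 4*sqrt(29))/173

Multiply numerator and denominator by sqrt(29) + 5*sqrt(15).
Denominator becomes -346; numerator becomes 8*sqrt(29) + 40*sqrt(15).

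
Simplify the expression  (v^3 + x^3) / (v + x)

Factor as (a+b)(a^2-ab+b^2) with a=x, b=v.

v^2 - v*x + x^2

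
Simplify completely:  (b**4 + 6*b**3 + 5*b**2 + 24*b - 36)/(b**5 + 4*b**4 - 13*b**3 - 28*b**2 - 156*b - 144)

Factor: b**4 + 6*b**3 + 5*b**2 + 24*b - 36 = (b - 1)*(b + 6)*(b**2 + b + 6);  b**5 + 4*b**4 - 13*b**3 - 28*b**2 - 156*b - 144 = (b + 1)*(b + 6)*(b**2 + b + 6)*(b - 4)
Cancel the common factors (b**2 + b + 6), (b + 6).

(b - 1)/(b**2 - 3*b - 4)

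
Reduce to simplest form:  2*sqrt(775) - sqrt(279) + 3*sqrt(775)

22*sqrt(31)

2*sqrt(775) = 10*sqrt(31); sqrt(279) = 3*sqrt(31); 3*sqrt(775) = 15*sqrt(31)
Combine: (10 - 3 + 15)·sqrt(31) = 22*sqrt(31)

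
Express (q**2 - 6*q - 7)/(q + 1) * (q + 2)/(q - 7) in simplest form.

q + 2

Factor: q**2 - 6*q - 7 = (q - 7)*(q + 1)
Cancel the common factors (q + 1), (q - 7).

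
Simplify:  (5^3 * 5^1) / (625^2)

5^(-4)

5^3 = 5^3; 5^1 = 5^1; 625^2 = 5^8
Combine exponents: 5^(-4)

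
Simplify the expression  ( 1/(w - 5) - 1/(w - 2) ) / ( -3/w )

Numerator: 1/(w - 5) - 1/(w - 2) = 3/(w² - 7*w + 10)
Denominator: -3/w = -3/w
Divide: (3/(w² - 7*w + 10)) · (-w/3) = -w/(w² - 7*w + 10)

-w/(w² - 7*w + 10)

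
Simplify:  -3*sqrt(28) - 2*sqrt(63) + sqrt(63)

-9*sqrt(7)

3*sqrt(28) = 6*sqrt(7); 2*sqrt(63) = 6*sqrt(7); sqrt(63) = 3*sqrt(7)
Combine: (-6 - 6 + 3)·sqrt(7) = -9*sqrt(7)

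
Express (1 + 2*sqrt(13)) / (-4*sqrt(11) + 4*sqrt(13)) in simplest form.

(sqrt(11) + sqrt(13) + 2*sqrt(143) + 26)/8

Multiply numerator and denominator by 4*sqrt(11) + 4*sqrt(13).
Denominator becomes 32; numerator becomes 4*sqrt(11) + 4*sqrt(13) + 8*sqrt(143) + 104.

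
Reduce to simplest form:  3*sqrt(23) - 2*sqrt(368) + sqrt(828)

sqrt(23)

3*sqrt(23) = 3*sqrt(23); 2*sqrt(368) = 8*sqrt(23); sqrt(828) = 6*sqrt(23)
Combine: (3 - 8 + 6)·sqrt(23) = sqrt(23)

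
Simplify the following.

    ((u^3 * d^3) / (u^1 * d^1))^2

d^4*u^4

Inside the bracket: u^2 * d^2
Raise to the power 2: u^4 * d^4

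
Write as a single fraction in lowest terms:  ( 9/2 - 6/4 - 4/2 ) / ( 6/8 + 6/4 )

Numerator: 9/2 - 6/4 - 4/2 = 1
Denominator: 6/8 + 6/4 = 9/4
Divide: (1) · (4/9) = 4/9

4/9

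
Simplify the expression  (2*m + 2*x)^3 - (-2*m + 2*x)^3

Binomially expand both and collect terms in (2*x), (2*m).

16*m*(m^2 + 3*x^2)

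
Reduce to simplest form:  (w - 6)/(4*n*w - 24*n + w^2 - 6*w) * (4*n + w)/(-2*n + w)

1/(-2*n + w)

Factor: 4*n*w - 24*n + w^2 - 6*w = (w - 6)*(4*n + w)
Cancel the common factors (w - 6), (4*n + w).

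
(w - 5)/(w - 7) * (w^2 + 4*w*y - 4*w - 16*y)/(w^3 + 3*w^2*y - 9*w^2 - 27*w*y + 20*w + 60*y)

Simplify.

Factor: w^2 + 4*w*y - 4*w - 16*y = (w - 4)*(w + 4*y);  w^3 + 3*w^2*y - 9*w^2 - 27*w*y + 20*w + 60*y = (w - 4)*(w + 3*y)*(w - 5)
Cancel the common factors (w - 4), (w - 5).

(w + 4*y)/(w^2 + 3*w*y - 7*w - 21*y)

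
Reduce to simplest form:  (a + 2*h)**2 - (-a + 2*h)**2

Write as f((2*h),a) - f((2*h),-a) and expand.

8*a*h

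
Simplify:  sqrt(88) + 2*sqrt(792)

sqrt(88) = 2*sqrt(22); 2*sqrt(792) = 12*sqrt(22)
Combine: (2 + 12)·sqrt(22) = 14*sqrt(22)

14*sqrt(22)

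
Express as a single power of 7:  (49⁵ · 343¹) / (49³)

49⁵ = 7^10; 343¹ = 7^3; 49³ = 7^6
Combine exponents: 7^7

7^7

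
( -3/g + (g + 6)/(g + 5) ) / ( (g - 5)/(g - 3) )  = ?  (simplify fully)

(g**3 - 24*g + 45)/(g**3 - 25*g)

Numerator: -3/g + (g + 6)/(g + 5) = (g**2 + 3*g - 15)/(g**2 + 5*g)
Denominator: (g - 5)/(g - 3) = (g - 5)/(g - 3)
Divide: ((g**2 + 3*g - 15)/(g**2 + 5*g)) · ((g - 3)/(g - 5)) = (g**3 - 24*g + 45)/(g**3 - 25*g)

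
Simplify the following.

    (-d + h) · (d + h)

-d² + h²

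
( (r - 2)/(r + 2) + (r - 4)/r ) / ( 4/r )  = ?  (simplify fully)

(r**2 - 2*r - 4)/(2*r + 4)

Numerator: (r - 2)/(r + 2) + (r - 4)/r = (2*r**2 - 4*r - 8)/(r**2 + 2*r)
Denominator: 4/r = 4/r
Divide: ((2*r**2 - 4*r - 8)/(r**2 + 2*r)) · (r/4) = (r**2 - 2*r - 4)/(2*r + 4)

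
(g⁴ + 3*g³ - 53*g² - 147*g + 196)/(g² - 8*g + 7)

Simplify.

g² + 11*g + 28

Factor: g⁴ + 3*g³ - 53*g² - 147*g + 196 = (g - 1)·(g + 4)·(g + 7)·(g - 7);  g² - 8*g + 7 = (g - 1)·(g - 7)
Cancel the common factors (g - 1), (g - 7).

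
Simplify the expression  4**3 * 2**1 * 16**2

4**3 = 2**6; 2**1 = 2**1; 16**2 = 2**8
Combine exponents: 2**15

2**15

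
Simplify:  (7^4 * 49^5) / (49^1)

7^12

7^4 = 7^4; 49^5 = 7^10; 49^1 = 7^2
Combine exponents: 7^12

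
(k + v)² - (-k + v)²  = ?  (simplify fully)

4*k*v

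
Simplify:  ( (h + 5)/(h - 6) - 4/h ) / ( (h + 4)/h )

Numerator: (h + 5)/(h - 6) - 4/h = (h² + h + 24)/(h² - 6*h)
Denominator: (h + 4)/h = (h + 4)/h
Divide: ((h² + h + 24)/(h² - 6*h)) · (h/(h + 4)) = (h² + h + 24)/(h² - 2*h - 24)

(h² + h + 24)/(h² - 2*h - 24)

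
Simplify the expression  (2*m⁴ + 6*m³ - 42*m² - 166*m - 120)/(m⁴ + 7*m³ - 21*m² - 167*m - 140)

(2*m + 6)/(m + 7)

Factor: 2*m⁴ + 6*m³ - 42*m² - 166*m - 120 = 2·(m - 5)·(m + 3)·(m + 4)·(m + 1);  m⁴ + 7*m³ - 21*m² - 167*m - 140 = (m + 7)·(m + 4)·(m + 1)·(m - 5)
Cancel the common factors (m + 4), (m - 5), (m + 1).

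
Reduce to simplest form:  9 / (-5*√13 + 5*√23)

(9*√13 + 9*√23)/50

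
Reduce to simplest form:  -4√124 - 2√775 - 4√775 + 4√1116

4√124 = 8*√31; 2√775 = 10*√31; 4√775 = 20*√31; 4√1116 = 24*√31
Combine: (-8 - 10 - 20 + 24)·√31 = -14*√31

-14*√31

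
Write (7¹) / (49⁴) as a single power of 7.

7¹ = 7^1; 49⁴ = 7^8
Combine exponents: 7^(-7)

7^(-7)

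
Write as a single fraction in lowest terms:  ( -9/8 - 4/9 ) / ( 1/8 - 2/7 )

Numerator: -9/8 - 4/9 = -113/72
Denominator: 1/8 - 2/7 = -9/56
Divide: (-113/72) · (-56/9) = 791/81

791/81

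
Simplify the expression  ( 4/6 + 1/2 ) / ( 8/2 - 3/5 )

Numerator: 4/6 + 1/2 = 7/6
Denominator: 8/2 - 3/5 = 17/5
Divide: (7/6) · (5/17) = 35/102

35/102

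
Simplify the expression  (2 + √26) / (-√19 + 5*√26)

(2*√19 + √494 + 10*√26 + 130)/631

Multiply numerator and denominator by √19 + 5*√26.
Denominator becomes 631; numerator becomes 2*√19 + √494 + 10*√26 + 130.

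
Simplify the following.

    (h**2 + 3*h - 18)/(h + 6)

Factor: h**2 + 3*h - 18 = (h - 3)*(h + 6)
Cancel the common factor (h + 6).

h - 3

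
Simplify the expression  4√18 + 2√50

4√18 = 12*√2; 2√50 = 10*√2
Combine: (12 + 10)·√2 = 22*√2

22*√2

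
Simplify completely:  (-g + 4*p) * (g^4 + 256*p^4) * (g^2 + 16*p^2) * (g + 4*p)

-g^8 + 65536*p^8

Pair the conjugate factors: ((4*p)+g)((4*p)-g) = -g^2 + 16*p^2, then repeat with the next factor.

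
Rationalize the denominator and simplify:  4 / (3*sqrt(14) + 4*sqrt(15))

(-6*sqrt(14) + 8*sqrt(15))/57

Multiply numerator and denominator by -4*sqrt(15) + 3*sqrt(14).
Denominator becomes -114; numerator becomes -16*sqrt(15) + 12*sqrt(14).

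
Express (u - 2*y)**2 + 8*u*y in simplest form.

(u + 2*y)**2

After expansion: u**2 + 4*u*y + 4*y**2 — a perfect-square trinomial.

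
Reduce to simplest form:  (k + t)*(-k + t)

Difference of squares with P = t, Q = k.

-k^2 + t^2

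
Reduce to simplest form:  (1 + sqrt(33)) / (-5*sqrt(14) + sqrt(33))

Multiply numerator and denominator by sqrt(33) + 5*sqrt(14).
Denominator becomes -317; numerator becomes sqrt(33) + 5*sqrt(14) + 33 + 5*sqrt(462).

(-5*sqrt(462) - 33 - 5*sqrt(14) - sqrt(33))/317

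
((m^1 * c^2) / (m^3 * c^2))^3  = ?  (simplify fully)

m^(-6)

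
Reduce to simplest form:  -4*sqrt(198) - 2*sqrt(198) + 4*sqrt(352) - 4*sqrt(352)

4*sqrt(198) = 12*sqrt(22); 2*sqrt(198) = 6*sqrt(22); 4*sqrt(352) = 16*sqrt(22); 4*sqrt(352) = 16*sqrt(22)
Combine: (-12 - 6 + 16 - 16)·sqrt(22) = -18*sqrt(22)

-18*sqrt(22)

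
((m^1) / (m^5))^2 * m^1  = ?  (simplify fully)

m^(-7)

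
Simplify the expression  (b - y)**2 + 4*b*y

Expanding gives b**2 + 2*b*y + y**2, a perfect square.

(b + y)**2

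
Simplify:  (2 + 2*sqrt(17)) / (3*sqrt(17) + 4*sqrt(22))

(-102 - 6*sqrt(17) + 8*sqrt(22) + 8*sqrt(374))/199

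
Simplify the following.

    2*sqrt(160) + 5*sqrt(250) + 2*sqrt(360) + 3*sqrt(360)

63*sqrt(10)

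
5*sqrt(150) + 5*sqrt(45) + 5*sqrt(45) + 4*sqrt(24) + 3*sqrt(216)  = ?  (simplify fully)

30*sqrt(5) + 51*sqrt(6)

5*sqrt(150) = 25*sqrt(6); 5*sqrt(45) = 15*sqrt(5); 5*sqrt(45) = 15*sqrt(5); 4*sqrt(24) = 8*sqrt(6); 3*sqrt(216) = 18*sqrt(6)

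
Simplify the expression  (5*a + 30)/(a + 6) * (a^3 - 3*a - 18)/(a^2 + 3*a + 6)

Factor: 5*a + 30 = 5*(a + 6);  a^3 - 3*a - 18 = (a - 3)*(a^2 + 3*a + 6)
Cancel the common factors (a^2 + 3*a + 6), (a + 6).

5*a - 15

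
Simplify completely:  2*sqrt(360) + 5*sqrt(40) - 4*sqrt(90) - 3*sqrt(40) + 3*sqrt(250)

19*sqrt(10)

2*sqrt(360) = 12*sqrt(10); 5*sqrt(40) = 10*sqrt(10); 4*sqrt(90) = 12*sqrt(10); 3*sqrt(40) = 6*sqrt(10); 3*sqrt(250) = 15*sqrt(10)
Combine: (12 + 10 - 12 - 6 + 15)·sqrt(10) = 19*sqrt(10)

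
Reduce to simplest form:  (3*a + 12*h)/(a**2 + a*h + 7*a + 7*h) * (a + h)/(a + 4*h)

3/(a + 7)

Factor: 3*a + 12*h = 3*(a + 4*h);  a**2 + a*h + 7*a + 7*h = (a + 7)*(a + h)
Cancel the common factors (a + h), (a + 4*h).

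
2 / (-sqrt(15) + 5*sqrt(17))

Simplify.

(sqrt(15) + 5*sqrt(17))/205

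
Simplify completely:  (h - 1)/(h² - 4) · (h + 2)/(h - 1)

1/(h - 2)

Factor: h² - 4 = (h - 2)·(h + 2)
Cancel the common factors (h + 2), (h - 1).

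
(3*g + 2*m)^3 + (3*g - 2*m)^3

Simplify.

54*g^3 + 72*g*m^2

Binomially expand both and collect terms in (3*g), (2*m).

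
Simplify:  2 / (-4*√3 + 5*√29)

(8*√3 + 10*√29)/677

Multiply numerator and denominator by 4*√3 + 5*√29.
Denominator becomes 677; numerator becomes 8*√3 + 10*√29.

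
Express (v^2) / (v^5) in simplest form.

v^(-3)

Quotient: (v^-3)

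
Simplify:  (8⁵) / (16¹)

8⁵ = 2^15; 16¹ = 2^4
Combine exponents: 2^11

2^11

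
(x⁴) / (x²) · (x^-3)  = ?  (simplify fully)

Quotient: x²
Multiply by (x^-3): add exponents.

1/x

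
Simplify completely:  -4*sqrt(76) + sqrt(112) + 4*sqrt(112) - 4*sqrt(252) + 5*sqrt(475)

4*sqrt(76) = 8*sqrt(19); sqrt(112) = 4*sqrt(7); 4*sqrt(112) = 16*sqrt(7); 4*sqrt(252) = 24*sqrt(7); 5*sqrt(475) = 25*sqrt(19)

-4*sqrt(7) + 17*sqrt(19)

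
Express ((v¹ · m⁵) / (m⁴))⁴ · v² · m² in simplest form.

Inside the bracket: v¹ · m¹
Raise to the power 4: v⁴ · m⁴
Multiply by v² · m²: add exponents.

m⁶*v⁶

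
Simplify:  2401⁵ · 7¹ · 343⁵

7^36

2401⁵ = 7^20; 7¹ = 7^1; 343⁵ = 7^15
Combine exponents: 7^36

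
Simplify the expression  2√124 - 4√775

-16*√31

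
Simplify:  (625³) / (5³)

5^9

625³ = 5^12; 5³ = 5^3
Combine exponents: 5^9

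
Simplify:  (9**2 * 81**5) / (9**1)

9**2 = 3**4; 81**5 = 3**20; 9**1 = 3**2
Combine exponents: 3**22

3**22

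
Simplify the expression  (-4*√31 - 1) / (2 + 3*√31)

(-74 + √31)/55

Multiply numerator and denominator by -3*√31 + 2.
Denominator becomes -275; numerator becomes -5*√31 + 370.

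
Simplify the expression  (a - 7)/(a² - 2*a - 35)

Factor: a² - 2*a - 35 = (a + 5)·(a - 7)
Cancel the common factor (a - 7).

1/(a + 5)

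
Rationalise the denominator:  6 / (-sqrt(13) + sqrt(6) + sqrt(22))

Group as (sqrt(6) + sqrt(22)) - sqrt(13); multiply by (sqrt(6) + sqrt(22)) + sqrt(13), then rationalise the remaining surd.

(-30*sqrt(13) - 6*sqrt(22) + 58*sqrt(6) + 8*sqrt(429))/101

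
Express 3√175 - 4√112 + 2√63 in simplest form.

5*√7

3√175 = 15*√7; 4√112 = 16*√7; 2√63 = 6*√7
Combine: (15 - 16 + 6)·√7 = 5*√7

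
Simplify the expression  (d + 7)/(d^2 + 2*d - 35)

Factor: d^2 + 2*d - 35 = (d - 5)*(d + 7)
Cancel the common factor (d + 7).

1/(d - 5)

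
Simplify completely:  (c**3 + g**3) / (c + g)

g**3 + c**3 = (c + g)(c**2 - c*g + g**2).

c**2 - c*g + g**2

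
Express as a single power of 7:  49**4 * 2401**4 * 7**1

49**4 = 7**8; 2401**4 = 7**16; 7**1 = 7**1
Combine exponents: 7**25

7**25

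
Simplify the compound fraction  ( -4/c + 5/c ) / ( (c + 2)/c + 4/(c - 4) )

(c - 4)/(c² + 2*c - 8)

Numerator: -4/c + 5/c = 1/c
Denominator: (c + 2)/c + 4/(c - 4) = (c² + 2*c - 8)/(c² - 4*c)
Divide: (1/c) · ((c² - 4*c)/(c² + 2*c - 8)) = (c - 4)/(c² + 2*c - 8)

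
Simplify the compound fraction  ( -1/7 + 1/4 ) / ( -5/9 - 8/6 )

-27/476

Numerator: -1/7 + 1/4 = 3/28
Denominator: -5/9 - 8/6 = -17/9
Divide: (3/28) · (-9/17) = -27/476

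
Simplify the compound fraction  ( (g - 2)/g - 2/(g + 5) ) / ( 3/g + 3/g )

(g^2 + g - 10)/(6*g + 30)

Numerator: (g - 2)/g - 2/(g + 5) = (g^2 + g - 10)/(g^2 + 5*g)
Denominator: 3/g + 3/g = 6/g
Divide: ((g^2 + g - 10)/(g^2 + 5*g)) · (g/6) = (g^2 + g - 10)/(6*g + 30)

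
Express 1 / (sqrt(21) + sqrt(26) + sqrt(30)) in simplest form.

(-12*sqrt(455) + 17*sqrt(30) + 25*sqrt(26) + 35*sqrt(21))/1895

Group as (sqrt(21) + sqrt(26)) + sqrt(30); multiply by (sqrt(21) + sqrt(26)) - sqrt(30), then rationalise the remaining surd.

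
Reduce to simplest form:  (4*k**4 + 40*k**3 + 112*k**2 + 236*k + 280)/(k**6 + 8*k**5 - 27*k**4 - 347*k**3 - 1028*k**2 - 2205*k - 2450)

4/(k**2 - 2*k - 35)

Factor: 4*k**4 + 40*k**3 + 112*k**2 + 236*k + 280 = 4*(k + 2)*(k**2 + k + 5)*(k + 7);  k**6 + 8*k**5 - 27*k**4 - 347*k**3 - 1028*k**2 - 2205*k - 2450 = (k + 2)*(k + 7)*(k**2 + k + 5)*(k - 7)*(k + 5)
Cancel the common factors (k**2 + k + 5), (k + 7), (k + 2).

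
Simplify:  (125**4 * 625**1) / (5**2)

5**14

125**4 = 5**12; 625**1 = 5**4; 5**2 = 5**2
Combine exponents: 5**14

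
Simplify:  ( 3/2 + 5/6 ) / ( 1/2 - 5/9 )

-42

Numerator: 3/2 + 5/6 = 7/3
Denominator: 1/2 - 5/9 = -1/18
Divide: (7/3) · (-18) = -42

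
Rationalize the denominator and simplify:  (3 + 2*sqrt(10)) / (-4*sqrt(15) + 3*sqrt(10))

Multiply numerator and denominator by 3*sqrt(10) + 4*sqrt(15).
Denominator becomes -150; numerator becomes 9*sqrt(10) + 12*sqrt(15) + 60 + 40*sqrt(6).

(-40*sqrt(6) - 60 - 12*sqrt(15) - 9*sqrt(10))/150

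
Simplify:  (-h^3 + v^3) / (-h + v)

h^2 + h*v + v^2

Apply the difference-of-cubes factorisation and cancel (-h + v).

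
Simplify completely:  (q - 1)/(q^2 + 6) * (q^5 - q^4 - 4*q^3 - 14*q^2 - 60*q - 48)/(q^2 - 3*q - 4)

q^2 + q - 2

Factor: q^5 - q^4 - 4*q^3 - 14*q^2 - 60*q - 48 = (q - 4)*(q^2 + 6)*(q + 2)*(q + 1);  q^2 - 3*q - 4 = (q - 4)*(q + 1)
Cancel the common factors (q^2 + 6), (q + 1), (q - 4).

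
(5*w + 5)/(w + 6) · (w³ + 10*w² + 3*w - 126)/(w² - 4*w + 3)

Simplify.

Factor: 5*w + 5 = 5·(w + 1);  w³ + 10*w² + 3*w - 126 = (w - 3)·(w + 6)·(w + 7);  w² - 4*w + 3 = (w - 1)·(w - 3)
Cancel the common factors (w + 6), (w - 3).

(5*w² + 40*w + 35)/(w - 1)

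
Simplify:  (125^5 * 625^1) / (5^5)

5^14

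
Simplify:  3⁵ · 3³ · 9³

3⁵ = 3^5; 3³ = 3^3; 9³ = 3^6
Combine exponents: 3^14

3^14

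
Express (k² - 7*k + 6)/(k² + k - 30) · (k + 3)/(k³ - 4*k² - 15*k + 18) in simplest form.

1/(k² + k - 30)

Factor: k² - 7*k + 6 = (k - 1)·(k - 6);  k² + k - 30 = (k - 5)·(k + 6);  k³ - 4*k² - 15*k + 18 = (k + 3)·(k - 6)·(k - 1)
Cancel the common factors (k - 6), (k + 3), (k - 1).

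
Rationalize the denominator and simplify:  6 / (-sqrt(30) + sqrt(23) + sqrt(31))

Group as (sqrt(23) + sqrt(31)) - sqrt(30); multiply by (sqrt(23) + sqrt(31)) + sqrt(30), then rationalise the remaining surd.

(-36*sqrt(30) + 33*sqrt(31) + 57*sqrt(23) + 3*sqrt(21390))/569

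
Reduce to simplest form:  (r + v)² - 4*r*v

Expand the square and combine the 4*r*v term.

(r - v)²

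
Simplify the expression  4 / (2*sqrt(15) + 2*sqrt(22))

Multiply numerator and denominator by -2*sqrt(22) + 2*sqrt(15).
Denominator becomes -28; numerator becomes -8*sqrt(22) + 8*sqrt(15).

(-2*sqrt(15) + 2*sqrt(22))/7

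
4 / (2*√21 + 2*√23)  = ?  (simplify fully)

-√21 + √23

Multiply numerator and denominator by -2*√23 + 2*√21.
Denominator becomes -8; numerator becomes -8*√23 + 8*√21.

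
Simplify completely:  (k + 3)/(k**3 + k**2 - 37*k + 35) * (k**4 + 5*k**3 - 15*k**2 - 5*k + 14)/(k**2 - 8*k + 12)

(k**2 + 4*k + 3)/(k**2 - 11*k + 30)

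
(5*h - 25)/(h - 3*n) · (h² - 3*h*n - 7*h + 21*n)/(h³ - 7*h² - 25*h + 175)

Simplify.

5/(h + 5)

Factor: 5*h - 25 = 5·(h - 5);  h² - 3*h*n - 7*h + 21*n = (h - 7)·(h - 3*n);  h³ - 7*h² - 25*h + 175 = (h + 5)·(h - 5)·(h - 7)
Cancel the common factors (h - 7), (h - 5), (h - 3*n).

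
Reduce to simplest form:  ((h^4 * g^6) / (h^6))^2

Inside the bracket: (h^-2) * g^6
Raise to the power 2: (h^-4) * g^12

g^12/h^4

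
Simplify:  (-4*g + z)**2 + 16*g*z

(4*g + z)**2

After expansion: 16*g**2 + 8*g*z + z**2 — a perfect-square trinomial.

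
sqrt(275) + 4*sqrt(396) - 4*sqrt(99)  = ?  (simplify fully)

sqrt(275) = 5*sqrt(11); 4*sqrt(396) = 24*sqrt(11); 4*sqrt(99) = 12*sqrt(11)
Combine: (5 + 24 - 12)·sqrt(11) = 17*sqrt(11)

17*sqrt(11)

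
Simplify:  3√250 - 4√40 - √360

√10

3√250 = 15*√10; 4√40 = 8*√10; √360 = 6*√10
Combine: (15 - 8 - 6)·√10 = √10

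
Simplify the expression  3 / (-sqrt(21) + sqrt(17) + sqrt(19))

(-45*sqrt(21) + 57*sqrt(19) + 69*sqrt(17) + 6*sqrt(6783))/1067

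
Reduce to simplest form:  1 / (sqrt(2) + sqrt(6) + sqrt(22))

(-9*sqrt(6) - 13*sqrt(2) + 2*sqrt(66) + 7*sqrt(22))/74

Group as (sqrt(6) + sqrt(22)) + sqrt(2); multiply by (sqrt(6) + sqrt(22)) - sqrt(2), then rationalise the remaining surd.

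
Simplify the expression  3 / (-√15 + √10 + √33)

Group as (√10 + √33) - √15; multiply by (√10 + √33) + √15, then rationalise the remaining surd.

(-42*√15 - 12*√33 + 57*√10 + 45*√22)/268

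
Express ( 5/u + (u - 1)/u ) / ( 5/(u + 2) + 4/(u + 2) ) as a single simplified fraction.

(u^2 + 6*u + 8)/(9*u)

Numerator: 5/u + (u - 1)/u = (u + 4)/u
Denominator: 5/(u + 2) + 4/(u + 2) = 9/(u + 2)
Divide: ((u + 4)/u) · (u/9 + 2/9) = (u^2 + 6*u + 8)/(9*u)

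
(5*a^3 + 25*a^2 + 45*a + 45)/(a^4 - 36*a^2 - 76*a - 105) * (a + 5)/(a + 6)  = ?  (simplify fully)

(5*a + 15)/(a^2 - a - 42)

Factor: 5*a^3 + 25*a^2 + 45*a + 45 = 5*(a + 3)*(a^2 + 2*a + 3);  a^4 - 36*a^2 - 76*a - 105 = (a^2 + 2*a + 3)*(a - 7)*(a + 5)
Cancel the common factors (a^2 + 2*a + 3), (a + 5).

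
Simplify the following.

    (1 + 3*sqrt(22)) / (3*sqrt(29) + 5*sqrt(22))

Multiply numerator and denominator by -3*sqrt(29) + 5*sqrt(22).
Denominator becomes 289; numerator becomes -9*sqrt(638) - 3*sqrt(29) + 5*sqrt(22) + 330.

(-9*sqrt(638) - 3*sqrt(29) + 5*sqrt(22) + 330)/289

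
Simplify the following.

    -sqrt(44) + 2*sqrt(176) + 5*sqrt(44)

16*sqrt(11)

sqrt(44) = 2*sqrt(11); 2*sqrt(176) = 8*sqrt(11); 5*sqrt(44) = 10*sqrt(11)
Combine: (-2 + 8 + 10)·sqrt(11) = 16*sqrt(11)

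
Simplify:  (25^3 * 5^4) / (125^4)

5^(-2)

25^3 = 5^6; 5^4 = 5^4; 125^4 = 5^12
Combine exponents: 5^(-2)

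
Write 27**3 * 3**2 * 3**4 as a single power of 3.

3**15

27**3 = 3**9; 3**2 = 3**2; 3**4 = 3**4
Combine exponents: 3**15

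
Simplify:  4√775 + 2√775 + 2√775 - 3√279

31*√31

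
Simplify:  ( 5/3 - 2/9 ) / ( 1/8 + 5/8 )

52/27

Numerator: 5/3 - 2/9 = 13/9
Denominator: 1/8 + 5/8 = 3/4
Divide: (13/9) · (4/3) = 52/27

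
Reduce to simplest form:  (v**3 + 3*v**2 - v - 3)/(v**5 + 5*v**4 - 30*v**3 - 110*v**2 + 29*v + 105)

1/(v**2 + 2*v - 35)

Factor: v**3 + 3*v**2 - v - 3 = (v + 1)*(v - 1)*(v + 3);  v**5 + 5*v**4 - 30*v**3 - 110*v**2 + 29*v + 105 = (v + 7)*(v + 3)*(v + 1)*(v - 5)*(v - 1)
Cancel the common factors (v + 1), (v + 3), (v - 1).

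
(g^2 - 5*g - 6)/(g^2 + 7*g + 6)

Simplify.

(g - 6)/(g + 6)

Factor: g^2 - 5*g - 6 = (g - 6)*(g + 1);  g^2 + 7*g + 6 = (g + 6)*(g + 1)
Cancel the common factor (g + 1).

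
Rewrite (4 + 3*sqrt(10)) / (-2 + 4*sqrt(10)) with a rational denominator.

Multiply numerator and denominator by -4*sqrt(10) - 2.
Denominator becomes -156; numerator becomes -128 - 22*sqrt(10).

(11*sqrt(10) + 64)/78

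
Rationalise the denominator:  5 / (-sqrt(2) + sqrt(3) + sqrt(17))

(-8*sqrt(3) - sqrt(102) + 9*sqrt(2) + 6*sqrt(17))/12

Group as (sqrt(3) + sqrt(17)) - sqrt(2); multiply by (sqrt(3) + sqrt(17)) + sqrt(2), then rationalise the remaining surd.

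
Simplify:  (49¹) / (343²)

7^(-4)

49¹ = 7^2; 343² = 7^6
Combine exponents: 7^(-4)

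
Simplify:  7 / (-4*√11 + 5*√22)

(28*√11 + 35*√22)/374

Multiply numerator and denominator by 4*√11 + 5*√22.
Denominator becomes 374; numerator becomes 28*√11 + 35*√22.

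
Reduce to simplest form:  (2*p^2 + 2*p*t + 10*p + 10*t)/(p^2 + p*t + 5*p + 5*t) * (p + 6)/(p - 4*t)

(2*p + 12)/(p - 4*t)

Factor: 2*p^2 + 2*p*t + 10*p + 10*t = 2*(p + 5)*(p + t);  p^2 + p*t + 5*p + 5*t = (p + 5)*(p + t)
Cancel the common factors (p + 5), (p + t).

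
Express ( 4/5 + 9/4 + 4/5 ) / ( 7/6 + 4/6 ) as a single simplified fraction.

21/10

Numerator: 4/5 + 9/4 + 4/5 = 77/20
Denominator: 7/6 + 4/6 = 11/6
Divide: (77/20) · (6/11) = 21/10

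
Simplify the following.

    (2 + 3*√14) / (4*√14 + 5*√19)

Multiply numerator and denominator by -5*√19 + 4*√14.
Denominator becomes -251; numerator becomes -15*√266 - 10*√19 + 8*√14 + 168.

(-168 - 8*√14 + 10*√19 + 15*√266)/251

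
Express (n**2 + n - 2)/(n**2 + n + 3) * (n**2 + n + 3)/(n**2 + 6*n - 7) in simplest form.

Factor: n**2 + n - 2 = (n - 1)*(n + 2);  n**2 + 6*n - 7 = (n - 1)*(n + 7)
Cancel the common factors (n**2 + n + 3), (n - 1).

(n + 2)/(n + 7)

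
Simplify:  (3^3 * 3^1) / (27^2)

3^3 = 3^3; 3^1 = 3^1; 27^2 = 3^6
Combine exponents: 3^(-2)

3^(-2)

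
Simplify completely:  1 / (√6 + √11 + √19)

(-√1254 - √19 + 7*√11 + 12*√6)/130

Group as (√11 + √19) + √6; multiply by (√11 + √19) - √6, then rationalise the remaining surd.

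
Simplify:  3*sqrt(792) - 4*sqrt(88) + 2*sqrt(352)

3*sqrt(792) = 18*sqrt(22); 4*sqrt(88) = 8*sqrt(22); 2*sqrt(352) = 8*sqrt(22)
Combine: (18 - 8 + 8)·sqrt(22) = 18*sqrt(22)

18*sqrt(22)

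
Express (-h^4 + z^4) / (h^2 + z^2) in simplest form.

Difference of fourth powers: factor out (h^2 + z^2).

-h^2 + z^2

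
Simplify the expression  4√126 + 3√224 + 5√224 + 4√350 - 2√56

4√126 = 12*√14; 3√224 = 12*√14; 5√224 = 20*√14; 4√350 = 20*√14; 2√56 = 4*√14
Combine: (12 + 12 + 20 + 20 - 4)·√14 = 60*√14

60*√14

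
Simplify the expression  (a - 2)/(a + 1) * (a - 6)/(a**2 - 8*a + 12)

Factor: a**2 - 8*a + 12 = (a - 6)*(a - 2)
Cancel the common factors (a - 2), (a - 6).

1/(a + 1)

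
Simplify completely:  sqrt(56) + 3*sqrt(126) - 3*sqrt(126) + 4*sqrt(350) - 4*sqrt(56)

sqrt(56) = 2*sqrt(14); 3*sqrt(126) = 9*sqrt(14); 3*sqrt(126) = 9*sqrt(14); 4*sqrt(350) = 20*sqrt(14); 4*sqrt(56) = 8*sqrt(14)
Combine: (2 + 9 - 9 + 20 - 8)·sqrt(14) = 14*sqrt(14)

14*sqrt(14)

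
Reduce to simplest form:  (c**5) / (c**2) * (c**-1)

Quotient: c**3
Multiply by (c**-1): add exponents.

c**2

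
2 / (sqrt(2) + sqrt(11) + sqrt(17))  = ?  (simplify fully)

(-sqrt(374) - 2*sqrt(17) + 4*sqrt(11) + 13*sqrt(2))/18

Group as (sqrt(2) + sqrt(17)) + sqrt(11); multiply by (sqrt(2) + sqrt(17)) - sqrt(11), then rationalise the remaining surd.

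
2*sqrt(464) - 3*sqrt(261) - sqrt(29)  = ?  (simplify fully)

2*sqrt(464) = 8*sqrt(29); 3*sqrt(261) = 9*sqrt(29); sqrt(29) = sqrt(29)
Combine: (8 - 9 - 1)·sqrt(29) = -2*sqrt(29)

-2*sqrt(29)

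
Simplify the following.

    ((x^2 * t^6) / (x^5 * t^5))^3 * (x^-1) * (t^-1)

t^2/x^10

Inside the bracket: (x^-3) * t^1
Raise to the power 3: (x^-9) * t^3
Multiply by (x^-1) * (t^-1): add exponents.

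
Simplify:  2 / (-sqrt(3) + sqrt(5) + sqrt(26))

(-12*sqrt(5) - sqrt(390) + 14*sqrt(3) + 9*sqrt(26))/66

Group as (sqrt(5) + sqrt(26)) - sqrt(3); multiply by (sqrt(5) + sqrt(26)) + sqrt(3), then rationalise the remaining surd.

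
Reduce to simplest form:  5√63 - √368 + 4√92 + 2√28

5√63 = 15*√7; √368 = 4*√23; 4√92 = 8*√23; 2√28 = 4*√7

4*√23 + 19*√7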